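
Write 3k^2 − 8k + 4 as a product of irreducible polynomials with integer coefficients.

Need a pair with product 3·4 = 12 and sum −8: that's −2 and −6.
Split the middle term: 3k^2 − 2k − 6k + 4 = k(3k − 2) − 2(3k − 2).

(3k − 2)(k − 2)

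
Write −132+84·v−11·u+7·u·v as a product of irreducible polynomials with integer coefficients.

(7·v−11)·(u+12)

Group as (7·u·v−11·u) + (84·v−132) = u·(7·v−11) + 12·(7·v−11).
Both groups share the factor (7·v−11).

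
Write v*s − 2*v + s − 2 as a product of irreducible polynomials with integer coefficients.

Group as (v*s − 2*v) + (s − 2) = v*(s − 2) + (s − 2).
Both groups share the factor (s − 2).

(s − 2)*(v + 1)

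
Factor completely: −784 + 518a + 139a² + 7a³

(7a − 8)(a + 14)(a + 7)

Among the possible rational roots, a = 8/7 is a root, giving the factor (7a − 8) and quotient a² + 21a + 98.
The remaining quadratic factors as (a + 14)(a + 7).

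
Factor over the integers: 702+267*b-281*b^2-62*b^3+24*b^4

(2*b+3)*(3*b-13)*(4*b+9)*(b-2)

Testing divisors of the constant over divisors of the leading coefficient, b = -3/2 is a root, giving the factor (2*b+3) and quotient 12*b^3-49*b^2-67*b+234.
Continuing, b = -9/4 is a root, so (4*b+9) divides it; the quotient is 3*b^2-19*b+26.
The remaining quadratic factors as (b-2)(3*b-13).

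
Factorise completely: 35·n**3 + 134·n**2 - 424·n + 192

By the rational root theorem, n = -6 is a root, so (n + 6) is a factor; dividing leaves 35·n**2 - 76·n + 32.
The remaining quadratic factors as (5·n - 8)(7·n - 4).

(5·n - 8)·(7·n - 4)·(n + 6)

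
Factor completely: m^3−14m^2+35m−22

Trying the rational-root candidates, m = 1 is a root, giving the factor (m−1) and quotient m^2−13m+22.
The remaining quadratic factors as (m−11)(m−2).

(m−1)(m−11)(m−2)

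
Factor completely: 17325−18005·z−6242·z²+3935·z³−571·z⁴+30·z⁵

Among the possible rational roots, z = −9/5 is a root, so (5·z+9) divides it; the quotient is 6·z⁴−125·z³+1012·z²−3070·z+1925.
Next, z = 5/6 is a root, so (6·z−5) divides it; the quotient is z³−20·z²+152·z−385.
Then z = 5 is a root, giving the factor (z−5) and quotient z²−15·z+77.
The quadratic z²−15·z+77 has discriminant −83 < 0 and is irreducible over ℤ.

(5·z+9)·(6·z−5)·(z−5)·(z²−15·z+77)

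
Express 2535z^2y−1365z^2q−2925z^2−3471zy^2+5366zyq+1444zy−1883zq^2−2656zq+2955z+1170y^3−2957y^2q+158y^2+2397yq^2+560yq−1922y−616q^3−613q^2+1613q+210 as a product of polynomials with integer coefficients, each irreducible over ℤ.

(13y−7q−15)(13z−10y+11q−14)(15z−9y+8q+1)

Group: 15z(169zy−91zq−195z−130y^2+213yq−32y−77q^2−67q+210) + (−9y+8q+1)(169zy−91zq−195z−130y^2+213yq−32y−77q^2−67q+210); both groups contain (169zy−91zq−195z−130y^2+213yq−32y−77q^2−67q+210), so (15z−9y+8q+1) is a factor with cofactor 169zy−91zq−195z−130y^2+213yq−32y−77q^2−67q+210.
The cofactor groups again: 169zy−91zq−195z−130y^2+213yq−32y−77q^2−67q+210 = 13z(13y−7q−15) + (−10y+11q−14)(13y−7q−15); both groups contain (13y−7q−15), giving (13z−10y+11q−14)(13y−7q−15).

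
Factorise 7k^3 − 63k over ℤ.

Pull out the common factor 7k; k^2 − 9 is a difference of squares.

7k(k + 3)(k − 3)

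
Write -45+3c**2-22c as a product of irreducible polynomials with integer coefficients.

(3c+5)(c-9)

Need a pair with product 3·(-45) = -135 and sum -22: that's 5 and -27.
Split the middle term: 3c**2+5c - 27c-45 = c(3c+5) - 9(3c+5).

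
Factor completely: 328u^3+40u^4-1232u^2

Pull out the common factor 8u^2, then factor the remaining trinomial.

8u^2(5u-14)(u+11)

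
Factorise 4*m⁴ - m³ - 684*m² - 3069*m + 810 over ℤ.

By the rational root theorem, m = -9 is a root, giving the factor (m + 9) and quotient 4*m³ - 37*m² - 351*m + 90.
Next, m = -6 is a root, giving the factor (m + 6) and quotient 4*m² - 61*m + 15.
The remaining quadratic factors as (m - 15)(4*m - 1).

(4*m - 1)*(m + 6)*(m + 9)*(m - 15)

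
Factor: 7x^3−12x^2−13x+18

(7x+9)(x−1)(x−2)

Among the possible rational roots, x = 2 is a root, giving the factor (x−2) and quotient 7x^2+2x−9.
The remaining quadratic factors as (x−1)(7x+9).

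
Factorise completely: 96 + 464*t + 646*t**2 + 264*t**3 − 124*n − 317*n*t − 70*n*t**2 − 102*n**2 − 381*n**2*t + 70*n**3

(2*n − 11*t − 4)*(5*n − 4*t − 3)*(7*n + 6*t + 8)

Group: 5*n*(14*n**2 − 65*n*t − 12*n − 66*t**2 − 112*t − 32) + (−4*t − 3)*(14*n**2 − 65*n*t − 12*n − 66*t**2 − 112*t − 32); both groups contain (14*n**2 − 65*n*t − 12*n − 66*t**2 − 112*t − 32), so (5*n − 4*t − 3) is a factor with cofactor 14*n**2 − 65*n*t − 12*n − 66*t**2 − 112*t − 32.
The cofactor groups again: 14*n**2 − 65*n*t − 12*n − 66*t**2 − 112*t − 32 = 7*n*(2*n − 11*t − 4) + (6*t + 8)*(2*n − 11*t − 4); both groups contain (2*n − 11*t − 4), giving (7*n + 6*t + 8)*(2*n − 11*t − 4).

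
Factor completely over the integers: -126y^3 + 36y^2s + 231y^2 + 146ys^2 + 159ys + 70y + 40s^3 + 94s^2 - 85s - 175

Group: 3y(-42y^2 - 44ys + 7y - 10s^2 - 11s + 35) + (-4s - 5)(-42y^2 - 44ys + 7y - 10s^2 - 11s + 35); both groups contain (-42y^2 - 44ys + 7y - 10s^2 - 11s + 35), so (3y - 4s - 5) is a factor with cofactor -42y^2 - 44ys + 7y - 10s^2 - 11s + 35.
The cofactor groups again: -42y^2 - 44ys + 7y - 10s^2 - 11s + 35 = -7y(6y + 2s + 5) + (-5s + 7)(6y + 2s + 5); both groups contain (6y + 2s + 5), giving -(7y + 5s - 7)(6y + 2s + 5).

-(3y - 4s - 5)(6y + 2s + 5)(7y + 5s - 7)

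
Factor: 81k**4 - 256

(3k + 4)(3k - 4)(9k**2 + 16)

(3k)⁴ − (4)⁴ = ((3k)² − (4)²)((3k)² + (4)²); the first factor splits again, the second (9k**2 + 16) is irreducible.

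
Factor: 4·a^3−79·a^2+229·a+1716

Testing divisors of the constant over divisors of the leading coefficient, a = 12 is a root, so (a−12) is a factor; dividing leaves 4·a^2−31·a−143.
The remaining quadratic factors as (a−11)(4·a+13).

(4·a+13)·(a−11)·(a−12)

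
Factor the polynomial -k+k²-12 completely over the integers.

(k+3)(k-4)

Two integers with product -12 and sum -1 are 3 and -4.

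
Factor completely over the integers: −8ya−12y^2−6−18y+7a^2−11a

−(2y−a+2)(6y+7a+3)

Group: −6y(2y−a+2) + (−7a−3)(2y−a+2); both groups contain (2y−a+2).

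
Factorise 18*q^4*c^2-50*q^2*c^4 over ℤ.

2*c^2*q^2*(3*q-5*c)*(3*q+5*c)

Every term has a factor of 2*q^2*c^2. Then 9*q^2-25*c^2 = (3*q)² − (5*c)².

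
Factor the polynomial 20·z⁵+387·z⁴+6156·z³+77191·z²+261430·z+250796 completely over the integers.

(4·z+7)·(5·z+13)·(z+13)·(z²+2·z+212)

Among the possible rational roots, z = -7/4 is a root, giving the factor (4·z+7) and quotient 5·z⁴+88·z³+1385·z²+16874·z+35828.
Continuing, z = -13 is a root, so (z+13) divides it; the quotient is 5·z³+23·z²+1086·z+2756.
Continuing, z = -13/5 is a root, so (5·z+13) divides it; the quotient is z²+2·z+212.
The quadratic z²+2·z+212 has discriminant -844 < 0 and is irreducible over ℤ.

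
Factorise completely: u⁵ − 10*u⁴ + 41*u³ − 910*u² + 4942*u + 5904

(u + 1)*(u − 8)*(u − 9)*(u² + 6*u + 82)

By the rational root theorem, u = 9 is a root, giving the factor (u − 9) and quotient u⁴ − u³ + 32*u² − 622*u − 656.
Continuing, u = −1 is a root, so (u + 1) is a factor; dividing leaves u³ − 2*u² + 34*u − 656.
Then u = 8 is a root, giving the factor (u − 8) and quotient u² + 6*u + 82.
The quadratic u² + 6*u + 82 has discriminant −292 < 0 and is irreducible over ℤ.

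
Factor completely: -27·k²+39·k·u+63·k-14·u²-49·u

Group: -3·k·(9·k-7·u) + (2·u+7)·(9·k-7·u); both groups contain (9·k-7·u).

-(3·k-2·u-7)·(9·k-7·u)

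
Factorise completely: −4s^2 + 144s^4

Pull out the common factor 4s^2; 36s^2 − 1 is a difference of squares.

4s^2(6s + 1)(6s − 1)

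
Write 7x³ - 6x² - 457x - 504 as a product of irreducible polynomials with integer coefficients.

(7x + 8)(x + 7)(x - 9)

By the rational root theorem, x = -7 is a root, so (x + 7) divides it; the quotient is 7x² - 55x - 72.
The remaining quadratic factors as (7x + 8)(x - 9).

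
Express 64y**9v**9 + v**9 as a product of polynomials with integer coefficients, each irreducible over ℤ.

v**9(4y**3 + 1)(16y**6 - 4y**3 + 1)

Every term has a factor of v**9; factoring it out leaves 64y**9 + 1.
Recognize a sum of cubes with the parts 1 and 4y**3.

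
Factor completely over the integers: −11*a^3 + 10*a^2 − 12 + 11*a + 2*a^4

Testing divisors of the constant over divisors of the leading coefficient, a = 4 is a root, so (a − 4) divides it; the quotient is 2*a^3 − 3*a^2 − 2*a + 3.
Continuing, a = 1 is a root, giving the factor (a − 1) and quotient 2*a^2 − a − 3.
The remaining quadratic factors as (2*a − 3)(a + 1).

(2*a − 3)*(a + 1)*(a − 1)*(a − 4)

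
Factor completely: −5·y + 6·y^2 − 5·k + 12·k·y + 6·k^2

Group: k·(6·k + 6·y − 5) + y·(6·k + 6·y − 5); both groups contain (6·k + 6·y − 5).

(6·k + 6·y − 5)·(k + y)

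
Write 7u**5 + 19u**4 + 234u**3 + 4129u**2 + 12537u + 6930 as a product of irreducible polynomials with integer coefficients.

(7u + 5)(u + 3)(u + 6)(u**2 - 7u + 77)

By the rational root theorem, u = -6 is a root, so (u + 6) is a factor; dividing leaves 7u**4 - 23u**3 + 372u**2 + 1897u + 1155.
Then u = -3 is a root, so (u + 3) divides it; the quotient is 7u**3 - 44u**2 + 504u + 385.
Continuing, u = -5/7 is a root, giving the factor (7u + 5) and quotient u**2 - 7u + 77.
The quadratic u**2 - 7u + 77 has discriminant -259 < 0 and is irreducible over ℤ.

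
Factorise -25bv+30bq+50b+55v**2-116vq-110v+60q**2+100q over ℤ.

Group: -5v(5b-11v+10q) + (6q+10)(5b-11v+10q); both groups contain (5b-11v+10q).

-(5v-6q-10)(5b-11v+10q)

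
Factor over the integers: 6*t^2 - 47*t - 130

(6*t + 13)*(t - 10)

Need a pair with product 6·(-130) = -780 and sum -47: that's -60 and 13.
Split the middle term: 6*t^2 - 60*t + 13*t - 130 = 6*t*(t - 10) + 13*(t - 10).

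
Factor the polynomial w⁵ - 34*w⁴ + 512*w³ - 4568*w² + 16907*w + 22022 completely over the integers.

(w + 1)*(w - 11)*(w - 14)*(w² - 10*w + 143)

Trying the rational-root candidates, w = -1 is a root, giving the factor (w + 1) and quotient w⁴ - 35*w³ + 547*w² - 5115*w + 22022.
Continuing, w = 11 is a root, giving the factor (w - 11) and quotient w³ - 24*w² + 283*w - 2002.
Continuing, w = 14 is a root, giving the factor (w - 14) and quotient w² - 10*w + 143.
The quadratic w² - 10*w + 143 has discriminant -472 < 0 and is irreducible over ℤ.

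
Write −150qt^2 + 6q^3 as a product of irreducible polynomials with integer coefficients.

Every term has a factor of 6q. Then q^2 − 25t^2 = (q)² − (5t)².

6q(q + 5t)(q − 5t)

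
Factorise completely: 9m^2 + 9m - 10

Need a pair with product 9·(-10) = -90 and sum 9: that's -6 and 15.
Split the middle term: 9m^2 - 6m + 15m - 10 = 3m(3m - 2) + 5(3m - 2).

(3m + 5)(3m - 2)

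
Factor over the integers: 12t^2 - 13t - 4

(3t - 4)(4t + 1)

Need a pair with product 12·(-4) = -48 and sum -13: that's -16 and 3.
Split the middle term: 12t^2 - 16t + 3t - 4 = 4t(3t - 4) + (3t - 4).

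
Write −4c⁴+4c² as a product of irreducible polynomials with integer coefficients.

Pull out the common factor 4c², leaving −c²+1.
Recognize a difference of squares with the parts 1 and c.

−4c²(c+1)(c−1)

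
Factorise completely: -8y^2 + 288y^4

Pull out the common factor 8y^2; 36y^2 - 1 is a difference of squares.

8y^2(6y + 1)(6y - 1)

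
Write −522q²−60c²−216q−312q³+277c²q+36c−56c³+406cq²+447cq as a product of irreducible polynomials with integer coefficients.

Group: c(−56c²−59cq−60c+52q²+87q+36) − 6q(−56c²−59cq−60c+52q²+87q+36); both groups contain (−56c²−59cq−60c+52q²+87q+36), so (c−6q) is a factor with cofactor −56c²−59cq−60c+52q²+87q+36.
The cofactor groups again: −56c²−59cq−60c+52q²+87q+36 = −8c(7c−4q−3) + (−13q−12)(7c−4q−3); both groups contain (7c−4q−3), giving −(8c+13q+12)(7c−4q−3).

−(7c−4q−3)(8c+13q+12)(c−6q)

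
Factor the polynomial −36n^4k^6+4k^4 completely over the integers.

Every term has a factor of 4k^4; factoring it out leaves −9n^4k^2+1.
Recognize a difference of squares with the parts 1 and 3n^2k.

−4k^4(3n^2k+1)(3n^2k−1)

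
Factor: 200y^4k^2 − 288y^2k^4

8k^2y^2(5y − 6k)(5y + 6k)

Pull out the common factor 8y^2k^2; 25y^2 − 36k^2 is a difference of squares.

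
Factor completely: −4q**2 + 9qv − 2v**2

Group: −q(4q − v) + 2v(4q − v); both groups contain (4q − v).

−(4q − v)(q − 2v)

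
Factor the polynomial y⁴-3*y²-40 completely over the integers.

(y²+5)*(y²-8)

Substitute u = y² to get a quadratic in u, then factor.
y²+5 is irreducible over ℤ (always positive, so no real roots).
y²-8 is irreducible over ℤ (8 is not a perfect square).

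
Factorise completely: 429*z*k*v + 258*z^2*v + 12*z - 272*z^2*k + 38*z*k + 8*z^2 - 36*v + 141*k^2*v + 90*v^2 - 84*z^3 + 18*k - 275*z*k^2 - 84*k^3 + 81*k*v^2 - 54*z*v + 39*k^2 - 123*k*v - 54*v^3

-(2*z + 3*k - 6*v)*(7*z + 4*k + 3*v - 3)*(6*z + 7*k - 3*v + 2)

Group: 6*z*(-14*z^2 - 29*z*k + 36*z*v + 6*z - 12*k^2 + 15*k*v + 9*k + 18*v^2 - 18*v) + (7*k - 3*v + 2)*(-14*z^2 - 29*z*k + 36*z*v + 6*z - 12*k^2 + 15*k*v + 9*k + 18*v^2 - 18*v); both groups contain (-14*z^2 - 29*z*k + 36*z*v + 6*z - 12*k^2 + 15*k*v + 9*k + 18*v^2 - 18*v), so (6*z + 7*k - 3*v + 2) is a factor with cofactor -14*z^2 - 29*z*k + 36*z*v + 6*z - 12*k^2 + 15*k*v + 9*k + 18*v^2 - 18*v.
The cofactor groups again: -14*z^2 - 29*z*k + 36*z*v + 6*z - 12*k^2 + 15*k*v + 9*k + 18*v^2 - 18*v = -2*z*(7*z + 4*k + 3*v - 3) + (-3*k + 6*v)*(7*z + 4*k + 3*v - 3); both groups contain (7*z + 4*k + 3*v - 3), giving -(2*z + 3*k - 6*v)*(7*z + 4*k + 3*v - 3).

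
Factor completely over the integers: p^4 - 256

(p + 4)(p - 4)(p^2 + 16)

Difference of squares twice: with A = p and B = 4, A⁴ − B⁴ = (A² − B²)(A² + B²), and A² − B² factors again.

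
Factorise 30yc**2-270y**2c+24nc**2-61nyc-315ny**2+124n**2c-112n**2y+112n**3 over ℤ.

(4n+5y)(7n+6c)(4n-9y+c)

Group: 7n(16n**2-16ny+4nc-45y**2+5yc) + 6c(16n**2-16ny+4nc-45y**2+5yc); both groups contain (16n**2-16ny+4nc-45y**2+5yc), so (7n+6c) is a factor with cofactor 16n**2-16ny+4nc-45y**2+5yc.
The cofactor groups again: 16n**2-16ny+4nc-45y**2+5yc = 4n(4n+5y) + (-9y+c)(4n+5y); both groups contain (4n+5y), giving (4n-9y+c)(4n+5y).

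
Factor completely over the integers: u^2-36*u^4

-u^2*(6*u+1)*(6*u-1)

Factor out u^2 first: what remains is -36*u^2+1.
Recognize a difference of squares with the parts 1 and 6*u.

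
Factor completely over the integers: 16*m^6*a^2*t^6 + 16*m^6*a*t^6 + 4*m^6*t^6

4*m^6*t^6*(2*a + 1)^2

Every term has a factor of 4*m^6*t^6; factoring it out leaves 4*a^2 + 4*a + 1.
Recognize a perfect-square trinomial with the parts 1 and 2*a.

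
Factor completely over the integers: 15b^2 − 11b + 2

(3b − 1)(5b − 2)

Need a pair with product 15·2 = 30 and sum −11: that's −6 and −5.
Split the middle term: 15b^2 − 6b − 5b + 2 = 3b(5b − 2) − (5b − 2).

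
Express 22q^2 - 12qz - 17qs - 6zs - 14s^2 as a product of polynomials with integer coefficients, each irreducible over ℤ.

(11q - 6z - 14s)(2q + s)

Group: 2q(11q - 6z - 14s) + s(11q - 6z - 14s); both groups contain (11q - 6z - 14s).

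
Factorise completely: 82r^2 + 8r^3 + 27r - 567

Testing divisors of the constant over divisors of the leading coefficient, r = -7/2 is a root, so (2r + 7) divides it; the quotient is 4r^2 + 27r - 81.
The remaining quadratic factors as (r + 9)(4r - 9).

(2r + 7)(4r - 9)(r + 9)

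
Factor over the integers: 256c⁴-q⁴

(4c)⁴ − (q)⁴ = ((4c)² − (q)²)((4c)² + (q)²); the first factor splits again, the second (16c²+q²) is irreducible.

(4c+q)(4c-q)(16c²+q²)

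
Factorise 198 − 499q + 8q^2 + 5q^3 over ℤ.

(5q − 2)(q + 11)(q − 9)

By the rational root theorem, q = −11 is a root, so (q + 11) divides it; the quotient is 5q^2 − 47q + 18.
The remaining quadratic factors as (5q − 2)(q − 9).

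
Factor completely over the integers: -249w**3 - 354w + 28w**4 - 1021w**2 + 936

Trying the rational-root candidates, w = -13/7 is a root, giving the factor (7w + 13) and quotient 4w**3 - 43w**2 - 66w + 72.
Next, w = 3/4 is a root, giving the factor (4w - 3) and quotient w**2 - 10w - 24.
The remaining quadratic factors as (w - 12)(w + 2).

(4w - 3)(7w + 13)(w + 2)(w - 12)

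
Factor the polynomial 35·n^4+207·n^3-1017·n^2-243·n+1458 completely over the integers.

(5·n+6)·(7·n-9)·(n+9)·(n-3)

By the rational root theorem, n = -9 is a root, giving the factor (n+9) and quotient 35·n^3-108·n^2-45·n+162.
Continuing, n = -6/5 is a root, giving the factor (5·n+6) and quotient 7·n^2-30·n+27.
The remaining quadratic factors as (n-3)(7·n-9).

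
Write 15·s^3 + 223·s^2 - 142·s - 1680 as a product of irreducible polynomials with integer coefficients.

By the rational root theorem, s = 14/5 is a root, so (5·s - 14) is a factor; dividing leaves 3·s^2 + 53·s + 120.
The remaining quadratic factors as (3·s + 8)(s + 15).

(3·s + 8)·(5·s - 14)·(s + 15)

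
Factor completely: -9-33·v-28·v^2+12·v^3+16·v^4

(2·v+1)·(2·v-3)·(4·v+3)·(v+1)

Trying the rational-root candidates, v = -3/4 is a root, so (4·v+3) divides it; the quotient is 4·v^3-7·v-3.
Then v = 3/2 is a root, so (2·v-3) divides it; the quotient is 2·v^2+3·v+1.
The remaining quadratic factors as (2·v+1)(v+1).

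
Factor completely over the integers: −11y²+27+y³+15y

By the rational root theorem, y = −1 is a root, so (y+1) divides it; the quotient is y²−12y+27.
The remaining quadratic factors as (y−3)(y−9).

(y+1)(y−3)(y−9)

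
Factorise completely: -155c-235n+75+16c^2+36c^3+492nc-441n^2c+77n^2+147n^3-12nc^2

(7n-2c-5)(3n-9c+5)(7n+2c-3)

Group: 7n(21n^2-57nc+26n-18c^2+37c-15) + (-2c-5)(21n^2-57nc+26n-18c^2+37c-15); both groups contain (21n^2-57nc+26n-18c^2+37c-15), so (7n-2c-5) is a factor with cofactor 21n^2-57nc+26n-18c^2+37c-15.
The cofactor groups again: 21n^2-57nc+26n-18c^2+37c-15 = 3n(7n+2c-3) + (-9c+5)(7n+2c-3); both groups contain (7n+2c-3), giving (3n-9c+5)(7n+2c-3).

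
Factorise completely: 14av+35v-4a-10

(2a+5)(7v-2)

Group as (14av-4a) + (35v-10) = 2a(7v-2) + 5(7v-2).
Both groups share the factor (7v-2).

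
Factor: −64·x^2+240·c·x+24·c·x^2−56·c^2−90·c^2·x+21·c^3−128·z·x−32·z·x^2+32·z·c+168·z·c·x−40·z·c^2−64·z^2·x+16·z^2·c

Group: 4·z·(4·z·c−16·z·x−7·c^2+30·c·x−8·x^2) + (−3·c+8)·(4·z·c−16·z·x−7·c^2+30·c·x−8·x^2); both groups contain (4·z·c−16·z·x−7·c^2+30·c·x−8·x^2), so (4·z−3·c+8) is a factor with cofactor 4·z·c−16·z·x−7·c^2+30·c·x−8·x^2.
The cofactor groups again: 4·z·c−16·z·x−7·c^2+30·c·x−8·x^2 = 4·z·(c−4·x) + (−7·c+2·x)·(c−4·x); both groups contain (c−4·x), giving (4·z−7·c+2·x)·(c−4·x).

(4·z−3·c+8)·(4·z−7·c+2·x)·(c−4·x)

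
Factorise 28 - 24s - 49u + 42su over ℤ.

(6s - 7)(7u - 4)

Group as (42su - 24s) + (-49u + 28) = 6s(7u - 4) - 7(7u - 4).
Both groups share the factor (7u - 4).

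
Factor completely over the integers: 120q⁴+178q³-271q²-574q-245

(4q-7)(5q+7)(6q+5)(q+1)

Trying the rational-root candidates, q = -7/5 is a root, so (5q+7) is a factor; dividing leaves 24q³+2q²-57q-35.
Then q = -1 is a root, so (q+1) is a factor; dividing leaves 24q²-22q-35.
The remaining quadratic factors as (6q+5)(4q-7).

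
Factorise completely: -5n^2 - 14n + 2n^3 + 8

(2n - 1)(n + 2)(n - 4)

By the rational root theorem, n = -2 is a root, so (n + 2) is a factor; dividing leaves 2n^2 - 9n + 4.
The remaining quadratic factors as (n - 4)(2n - 1).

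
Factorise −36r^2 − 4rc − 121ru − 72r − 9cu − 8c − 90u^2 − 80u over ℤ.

−(4r + 9u + 8)(9r + c + 10u)

Group: −4r(9r + c + 10u) + (−9u − 8)(9r + c + 10u); both groups contain (9r + c + 10u).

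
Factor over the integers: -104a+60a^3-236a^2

4a(3a-13)(5a+2)

Pull out the common factor 4a, then factor the remaining trinomial.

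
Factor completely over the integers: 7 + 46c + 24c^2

Need a pair with product 24·7 = 168 and sum 46: that's 4 and 42.
Split the middle term: 24c^2 + 4c + 42c + 7 = 4c(6c + 1) + 7(6c + 1).

(4c + 7)(6c + 1)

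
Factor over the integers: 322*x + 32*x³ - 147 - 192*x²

Among the possible rational roots, x = 3/4 is a root, so (4*x - 3) is a factor; dividing leaves 8*x² - 42*x + 49.
The remaining quadratic factors as (2*x - 7)(4*x - 7).

(2*x - 7)*(4*x - 3)*(4*x - 7)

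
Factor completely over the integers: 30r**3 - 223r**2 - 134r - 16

Among the possible rational roots, r = -2/5 is a root, so (5r + 2) is a factor; dividing leaves 6r**2 - 47r - 8.
The remaining quadratic factors as (r - 8)(6r + 1).

(5r + 2)(6r + 1)(r - 8)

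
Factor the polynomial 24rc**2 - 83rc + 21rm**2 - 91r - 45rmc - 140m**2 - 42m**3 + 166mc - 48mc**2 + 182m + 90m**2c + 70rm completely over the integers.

(r - 2m)(3m - 3c + 13)(7m - 8c - 7)

Group: 7m(3rm - 3rc + 13r - 6m**2 + 6mc - 26m) + (-8c - 7)(3rm - 3rc + 13r - 6m**2 + 6mc - 26m); both groups contain (3rm - 3rc + 13r - 6m**2 + 6mc - 26m), so (7m - 8c - 7) is a factor with cofactor 3rm - 3rc + 13r - 6m**2 + 6mc - 26m.
The cofactor groups again: 3rm - 3rc + 13r - 6m**2 + 6mc - 26m = 3m(r - 2m) + (-3c + 13)(r - 2m); both groups contain (r - 2m), giving (3m - 3c + 13)(r - 2m).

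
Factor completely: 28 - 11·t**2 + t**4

(t + 2)·(t - 2)·(t**2 - 7)

Substitute u = t**2 to get a quadratic in u, then factor.
t**2 - 4 is a difference of squares.
t**2 - 7 is irreducible over ℤ (7 is not a perfect square).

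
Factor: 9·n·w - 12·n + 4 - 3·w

(3·n - 1)·(3·w - 4)

Group as (9·n·w - 12·n) + (-3·w + 4) = 3·n·(3·w - 4) - (3·w - 4).
Both groups share the factor (3·w - 4).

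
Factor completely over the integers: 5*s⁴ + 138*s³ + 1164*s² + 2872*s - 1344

(5*s - 2)*(s + 14)*(s + 6)*(s + 8)

Trying the rational-root candidates, s = -8 is a root, so (s + 8) is a factor; dividing leaves 5*s³ + 98*s² + 380*s - 168.
Then s = 2/5 is a root, giving the factor (5*s - 2) and quotient s² + 20*s + 84.
The remaining quadratic factors as (s + 14)(s + 6).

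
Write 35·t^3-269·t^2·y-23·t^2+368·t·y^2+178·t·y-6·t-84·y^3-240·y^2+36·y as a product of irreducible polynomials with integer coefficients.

(5·t-7·y+1)·(7·t-2·y-6)·(t-6·y)

Group: 5·t·(7·t^2-44·t·y-6·t+12·y^2+36·y) + (-7·y+1)·(7·t^2-44·t·y-6·t+12·y^2+36·y); both groups contain (7·t^2-44·t·y-6·t+12·y^2+36·y), so (5·t-7·y+1) is a factor with cofactor 7·t^2-44·t·y-6·t+12·y^2+36·y.
The cofactor groups again: 7·t^2-44·t·y-6·t+12·y^2+36·y = t·(7·t-2·y-6) - 6·y·(7·t-2·y-6); both groups contain (7·t-2·y-6), giving (t-6·y)·(7·t-2·y-6).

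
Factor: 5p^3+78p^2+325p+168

Testing divisors of the constant over divisors of the leading coefficient, p = −7 is a root, so (p+7) divides it; the quotient is 5p^2+43p+24.
The remaining quadratic factors as (5p+3)(p+8).

(5p+3)(p+7)(p+8)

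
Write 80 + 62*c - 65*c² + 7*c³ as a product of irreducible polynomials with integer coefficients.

By the rational root theorem, c = -5/7 is a root, so (7*c + 5) divides it; the quotient is c² - 10*c + 16.
The remaining quadratic factors as (c - 8)(c - 2).

(7*c + 5)*(c - 2)*(c - 8)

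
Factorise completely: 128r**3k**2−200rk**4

8k**2r(4r−5k)(4r+5k)

Pull out the common factor 8rk**2; 16r**2−25k**2 is a difference of squares.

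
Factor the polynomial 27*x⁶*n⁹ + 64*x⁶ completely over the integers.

Factor out x⁶ first: what remains is 27*n⁹ + 64.
Recognize a sum of cubes with the parts 3*n³ and 4.

x⁶*(3*n³ + 4)*(9*n⁶ - 12*n³ + 16)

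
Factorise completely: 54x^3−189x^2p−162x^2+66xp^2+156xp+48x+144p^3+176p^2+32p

(3x−8p−8)(6x−9p−2)(3x+2p)

Group: 3x(18x^2−15xp−6x−18p^2−4p) + (−8p−8)(18x^2−15xp−6x−18p^2−4p); both groups contain (18x^2−15xp−6x−18p^2−4p), so (3x−8p−8) is a factor with cofactor 18x^2−15xp−6x−18p^2−4p.
The cofactor groups again: 18x^2−15xp−6x−18p^2−4p = 6x(3x+2p) + (−9p−2)(3x+2p); both groups contain (3x+2p), giving (6x−9p−2)(3x+2p).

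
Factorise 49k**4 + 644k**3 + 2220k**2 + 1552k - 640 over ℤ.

(7k + 10)(7k - 2)(k + 4)(k + 8)

Trying the rational-root candidates, k = -4 is a root, so (k + 4) divides it; the quotient is 49k**3 + 448k**2 + 428k - 160.
Continuing, k = -8 is a root, so (k + 8) is a factor; dividing leaves 49k**2 + 56k - 20.
The remaining quadratic factors as (7k + 10)(7k - 2).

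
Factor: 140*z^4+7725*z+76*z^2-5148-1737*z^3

(4*z-3)*(5*z+11)*(7*z-13)*(z-12)

Among the possible rational roots, z = -11/5 is a root, giving the factor (5*z+11) and quotient 28*z^3-409*z^2+915*z-468.
Next, z = 12 is a root, so (z-12) divides it; the quotient is 28*z^2-73*z+39.
The remaining quadratic factors as (4*z-3)(7*z-13).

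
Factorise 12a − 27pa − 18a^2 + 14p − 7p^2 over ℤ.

−(p + 3a − 2)(7p + 6a)

Group: −p(7p + 6a) + (−3a + 2)(7p + 6a); both groups contain (7p + 6a).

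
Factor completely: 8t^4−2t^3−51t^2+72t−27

(2t−3)(4t−3)(t+3)(t−1)

Among the possible rational roots, t = 1 is a root, so (t−1) is a factor; dividing leaves 8t^3+6t^2−45t+27.
Next, t = 3/2 is a root, so (2t−3) is a factor; dividing leaves 4t^2+9t−9.
The remaining quadratic factors as (4t−3)(t+3).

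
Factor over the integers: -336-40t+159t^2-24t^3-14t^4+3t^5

(3t+4)(t+3)(t-4)(t^2-5t+7)

By the rational root theorem, t = -4/3 is a root, giving the factor (3t+4) and quotient t^4-6t^3+53t-84.
Continuing, t = -3 is a root, so (t+3) is a factor; dividing leaves t^3-9t^2+27t-28.
Next, t = 4 is a root, so (t-4) divides it; the quotient is t^2-5t+7.
The quadratic t^2-5t+7 has discriminant -3 < 0 and is irreducible over ℤ.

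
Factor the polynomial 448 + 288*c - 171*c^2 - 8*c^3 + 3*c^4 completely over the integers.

Trying the rational-root candidates, c = 8 is a root, so (c - 8) divides it; the quotient is 3*c^3 + 16*c^2 - 43*c - 56.
Next, c = -7 is a root, so (c + 7) divides it; the quotient is 3*c^2 - 5*c - 8.
The remaining quadratic factors as (c + 1)(3*c - 8).

(3*c - 8)*(c + 1)*(c + 7)*(c - 8)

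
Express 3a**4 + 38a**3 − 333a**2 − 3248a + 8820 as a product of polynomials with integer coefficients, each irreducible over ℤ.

Testing divisors of the constant over divisors of the leading coefficient, a = −10 is a root, giving the factor (a + 10) and quotient 3a**3 + 8a**2 − 413a + 882.
Continuing, a = 7/3 is a root, so (3a − 7) is a factor; dividing leaves a**2 + 5a − 126.
The remaining quadratic factors as (a + 14)(a − 9).

(3a − 7)(a + 10)(a + 14)(a − 9)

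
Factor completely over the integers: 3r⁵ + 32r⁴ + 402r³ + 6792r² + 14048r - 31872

(3r - 4)(r + 12)(r + 4)(r² - 4r + 166)

Trying the rational-root candidates, r = -12 is a root, so (r + 12) is a factor; dividing leaves 3r⁴ - 4r³ + 450r² + 1392r - 2656.
Next, r = -4 is a root, so (r + 4) divides it; the quotient is 3r³ - 16r² + 514r - 664.
Continuing, r = 4/3 is a root, giving the factor (3r - 4) and quotient r² - 4r + 166.
The quadratic r² - 4r + 166 has discriminant -648 < 0 and is irreducible over ℤ.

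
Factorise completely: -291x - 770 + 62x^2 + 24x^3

Among the possible rational roots, x = -10/3 is a root, giving the factor (3x + 10) and quotient 8x^2 - 6x - 77.
The remaining quadratic factors as (2x - 7)(4x + 11).

(2x - 7)(3x + 10)(4x + 11)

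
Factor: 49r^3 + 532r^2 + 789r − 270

(7r + 15)(7r − 2)(r + 9)

Among the possible rational roots, r = −9 is a root, giving the factor (r + 9) and quotient 49r^2 + 91r − 30.
The remaining quadratic factors as (7r − 2)(7r + 15).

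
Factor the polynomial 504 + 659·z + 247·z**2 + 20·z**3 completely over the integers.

(4·z + 7)·(5·z + 8)·(z + 9)

By the rational root theorem, z = -9 is a root, so (z + 9) is a factor; dividing leaves 20·z**2 + 67·z + 56.
The remaining quadratic factors as (4·z + 7)(5·z + 8).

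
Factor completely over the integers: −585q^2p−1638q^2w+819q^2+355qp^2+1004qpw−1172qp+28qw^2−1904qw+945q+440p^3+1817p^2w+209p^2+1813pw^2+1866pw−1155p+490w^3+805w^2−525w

−(9q−11p−5w)(5p+14w−7)(13q+8p+7w+15)

Group: 5p(−117q^2+71qp+2qw−135q+88p^2+117pw+165p+35w^2+75w) + (14w−7)(−117q^2+71qp+2qw−135q+88p^2+117pw+165p+35w^2+75w); both groups contain (−117q^2+71qp+2qw−135q+88p^2+117pw+165p+35w^2+75w), so (5p+14w−7) is a factor with cofactor −117q^2+71qp+2qw−135q+88p^2+117pw+165p+35w^2+75w.
The cofactor groups again: −117q^2+71qp+2qw−135q+88p^2+117pw+165p+35w^2+75w = −9q(13q+8p+7w+15) + (11p+5w)(13q+8p+7w+15); both groups contain (13q+8p+7w+15), giving −(9q−11p−5w)(13q+8p+7w+15).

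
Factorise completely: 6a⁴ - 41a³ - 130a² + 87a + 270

Testing divisors of the constant over divisors of the leading coefficient, a = 3/2 is a root, so (2a - 3) divides it; the quotient is 3a³ - 16a² - 89a - 90.
Then a = -2 is a root, giving the factor (a + 2) and quotient 3a² - 22a - 45.
The remaining quadratic factors as (a - 9)(3a + 5).

(2a - 3)(3a + 5)(a + 2)(a - 9)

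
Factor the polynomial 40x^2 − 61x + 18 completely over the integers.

(5x − 2)(8x − 9)

Need a pair with product 40·18 = 720 and sum −61: that's −16 and −45.
Split the middle term: 40x^2 − 16x − 45x + 18 = 8x(5x − 2) − 9(5x − 2).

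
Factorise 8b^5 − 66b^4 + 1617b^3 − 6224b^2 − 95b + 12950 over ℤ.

Testing divisors of the constant over divisors of the leading coefficient, b = 7/2 is a root, so (2b − 7) is a factor; dividing leaves 4b^4 − 19b^3 + 742b^2 − 515b − 1850.
Continuing, b = −5/4 is a root, so (4b + 5) is a factor; dividing leaves b^3 − 6b^2 + 193b − 370.
Then b = 2 is a root, so (b − 2) is a factor; dividing leaves b^2 − 4b + 185.
The quadratic b^2 − 4b + 185 has discriminant −724 < 0 and is irreducible over ℤ.

(2b − 7)(4b + 5)(b − 2)(b^2 − 4b + 185)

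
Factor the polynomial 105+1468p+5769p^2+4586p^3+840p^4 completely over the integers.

By the rational root theorem, p = -7/5 is a root, so (5p+7) divides it; the quotient is 168p^3+682p^2+199p+15.
Then p = -15/4 is a root, so (4p+15) is a factor; dividing leaves 42p^2+13p+1.
The remaining quadratic factors as (6p+1)(7p+1).

(4p+15)(5p+7)(6p+1)(7p+1)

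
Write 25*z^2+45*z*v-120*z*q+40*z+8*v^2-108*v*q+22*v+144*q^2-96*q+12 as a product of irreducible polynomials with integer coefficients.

Group: 5*z*(5*z+v-12*q+2) + (8*v-12*q+6)*(5*z+v-12*q+2); both groups contain (5*z+v-12*q+2).

(5*z+8*v-12*q+6)*(5*z+v-12*q+2)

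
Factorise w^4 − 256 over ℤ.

(w + 4)(w − 4)(w^2 + 16)

Write as (w^2)² − (16)², then factor w^2 − 16 once more.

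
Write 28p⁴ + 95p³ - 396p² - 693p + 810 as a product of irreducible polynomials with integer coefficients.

By the rational root theorem, p = 6/7 is a root, so (7p - 6) divides it; the quotient is 4p³ + 17p² - 42p - 135.
Continuing, p = -9/4 is a root, giving the factor (4p + 9) and quotient p² + 2p - 15.
The remaining quadratic factors as (p + 5)(p - 3).

(4p + 9)(7p - 6)(p + 5)(p - 3)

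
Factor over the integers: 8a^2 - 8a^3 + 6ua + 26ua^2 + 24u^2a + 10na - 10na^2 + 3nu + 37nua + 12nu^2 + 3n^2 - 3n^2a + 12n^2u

Group: 4u(3n^2 + 3nu + 10na + 6ua + 8a^2) + (-a + 1)(3n^2 + 3nu + 10na + 6ua + 8a^2); both groups contain (3n^2 + 3nu + 10na + 6ua + 8a^2), so (4u - a + 1) is a factor with cofactor 3n^2 + 3nu + 10na + 6ua + 8a^2.
The cofactor groups again: 3n^2 + 3nu + 10na + 6ua + 8a^2 = 3n(n + 2a) + (3u + 4a)(n + 2a); both groups contain (n + 2a), giving (3n + 3u + 4a)(n + 2a).

(4u - a + 1)(n + 2a)(3n + 3u + 4a)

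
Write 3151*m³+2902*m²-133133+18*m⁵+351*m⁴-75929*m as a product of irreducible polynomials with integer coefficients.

(3*m-13)*(6*m+11)*(m+7)*(m²+15*m+133)

Among the possible rational roots, m = 13/3 is a root, so (3*m-13) divides it; the quotient is 6*m⁴+143*m³+1670*m²+8204*m+10241.
Next, m = -7 is a root, so (m+7) divides it; the quotient is 6*m³+101*m²+963*m+1463.
Then m = -11/6 is a root, giving the factor (6*m+11) and quotient m²+15*m+133.
The quadratic m²+15*m+133 has discriminant -307 < 0 and is irreducible over ℤ.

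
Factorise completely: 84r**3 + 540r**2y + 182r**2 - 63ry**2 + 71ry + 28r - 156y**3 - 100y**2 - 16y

Group: 7r(12r**2 + 84ry + 26r + 39y**2 + 25y + 4) - 4y(12r**2 + 84ry + 26r + 39y**2 + 25y + 4); both groups contain (12r**2 + 84ry + 26r + 39y**2 + 25y + 4), so (7r - 4y) is a factor with cofactor 12r**2 + 84ry + 26r + 39y**2 + 25y + 4.
The cofactor groups again: 12r**2 + 84ry + 26r + 39y**2 + 25y + 4 = 2r(6r + 3y + 1) + (13y + 4)(6r + 3y + 1); both groups contain (6r + 3y + 1), giving (2r + 13y + 4)(6r + 3y + 1).

(2r + 13y + 4)(6r + 3y + 1)(7r - 4y)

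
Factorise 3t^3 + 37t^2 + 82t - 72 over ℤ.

(3t - 2)(t + 4)(t + 9)

Testing divisors of the constant over divisors of the leading coefficient, t = -9 is a root, giving the factor (t + 9) and quotient 3t^2 + 10t - 8.
The remaining quadratic factors as (3t - 2)(t + 4).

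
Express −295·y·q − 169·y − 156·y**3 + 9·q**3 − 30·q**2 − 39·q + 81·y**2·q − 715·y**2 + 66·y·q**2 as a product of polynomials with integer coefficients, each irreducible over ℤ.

Group: 3·y·(−52·y**2 − 25·y·q − 13·y − 3·q**2 − 3·q) + (−3·q + 13)·(−52·y**2 − 25·y·q − 13·y − 3·q**2 − 3·q); both groups contain (−52·y**2 − 25·y·q − 13·y − 3·q**2 − 3·q), so (3·y − 3·q + 13) is a factor with cofactor −52·y**2 − 25·y·q − 13·y − 3·q**2 − 3·q.
The cofactor groups again: −52·y**2 − 25·y·q − 13·y − 3·q**2 − 3·q = −4·y·(13·y + 3·q) + (−q − 1)·(13·y + 3·q); both groups contain (13·y + 3·q), giving −(4·y + q + 1)·(13·y + 3·q).

−(3·y − 3·q + 13)·(13·y + 3·q)·(4·y + q + 1)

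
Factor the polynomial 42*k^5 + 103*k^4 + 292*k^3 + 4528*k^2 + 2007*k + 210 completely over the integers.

Trying the rational-root candidates, k = -2/7 is a root, giving the factor (7*k + 2) and quotient 6*k^4 + 13*k^3 + 38*k^2 + 636*k + 105.
Next, k = -1/6 is a root, so (6*k + 1) is a factor; dividing leaves k^3 + 2*k^2 + 6*k + 105.
Next, k = -5 is a root, so (k + 5) is a factor; dividing leaves k^2 - 3*k + 21.
The quadratic k^2 - 3*k + 21 has discriminant -75 < 0 and is irreducible over ℤ.

(6*k + 1)*(7*k + 2)*(k + 5)*(k^2 - 3*k + 21)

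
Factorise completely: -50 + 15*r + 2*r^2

Need a pair with product 2·(-50) = -100 and sum 15: that's -5 and 20.
Split the middle term: 2*r^2 - 5*r + 20*r - 50 = r*(2*r - 5) + 10*(2*r - 5).

(2*r - 5)*(r + 10)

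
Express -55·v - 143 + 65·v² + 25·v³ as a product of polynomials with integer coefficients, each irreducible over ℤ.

Group as (25·v³ - 55·v) + (65·v² - 143) = 5·v·(5·v² - 11) + 13·(5·v² - 11).
Both groups share the factor (5·v² - 11).

(5·v + 13)·(5·v² - 11)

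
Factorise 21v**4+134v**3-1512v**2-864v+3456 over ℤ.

(3v-4)(7v+12)(v+12)(v-6)

Testing divisors of the constant over divisors of the leading coefficient, v = 4/3 is a root, so (3v-4) is a factor; dividing leaves 7v**3+54v**2-432v-864.
Continuing, v = 6 is a root, giving the factor (v-6) and quotient 7v**2+96v+144.
The remaining quadratic factors as (v+12)(7v+12).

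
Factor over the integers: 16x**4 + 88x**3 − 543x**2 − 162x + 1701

Trying the rational-root candidates, x = 3 is a root, so (x − 3) divides it; the quotient is 16x**3 + 136x**2 − 135x − 567.
Next, x = −7/4 is a root, so (4x + 7) is a factor; dividing leaves 4x**2 + 27x − 81.
The remaining quadratic factors as (4x − 9)(x + 9).

(4x + 7)(4x − 9)(x + 9)(x − 3)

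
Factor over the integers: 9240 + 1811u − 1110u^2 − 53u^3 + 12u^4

By the rational root theorem, u = 11 is a root, so (u − 11) divides it; the quotient is 12u^3 + 79u^2 − 241u − 840.
Then u = 15/4 is a root, so (4u − 15) divides it; the quotient is 3u^2 + 31u + 56.
The remaining quadratic factors as (3u + 7)(u + 8).

(3u + 7)(4u − 15)(u + 8)(u − 11)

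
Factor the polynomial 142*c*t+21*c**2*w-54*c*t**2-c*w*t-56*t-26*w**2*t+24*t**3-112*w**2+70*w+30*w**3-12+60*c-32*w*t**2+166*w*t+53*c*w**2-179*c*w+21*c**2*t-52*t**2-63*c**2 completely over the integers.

Group: 3*c*(7*c*w+7*c*t-21*c+6*w**2+2*w*t-20*w-4*t**2+10*t+6) + (5*w-6*t-2)*(7*c*w+7*c*t-21*c+6*w**2+2*w*t-20*w-4*t**2+10*t+6); both groups contain (7*c*w+7*c*t-21*c+6*w**2+2*w*t-20*w-4*t**2+10*t+6), so (3*c+5*w-6*t-2) is a factor with cofactor 7*c*w+7*c*t-21*c+6*w**2+2*w*t-20*w-4*t**2+10*t+6.
The cofactor groups again: 7*c*w+7*c*t-21*c+6*w**2+2*w*t-20*w-4*t**2+10*t+6 = w*(7*c+6*w-4*t-2) + (t-3)*(7*c+6*w-4*t-2); both groups contain (7*c+6*w-4*t-2), giving (w+t-3)*(7*c+6*w-4*t-2).

(3*c+5*w-6*t-2)*(7*c+6*w-4*t-2)*(w+t-3)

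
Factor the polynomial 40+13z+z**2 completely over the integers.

Two integers with product 40 and sum 13 are 8 and 5.

(z+5)(z+8)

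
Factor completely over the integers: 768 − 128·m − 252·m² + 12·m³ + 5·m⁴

(5·m − 8)·(m + 2)·(m + 8)·(m − 6)

Among the possible rational roots, m = −8 is a root, so (m + 8) divides it; the quotient is 5·m³ − 28·m² − 28·m + 96.
Then m = 6 is a root, so (m − 6) divides it; the quotient is 5·m² + 2·m − 16.
The remaining quadratic factors as (m + 2)(5·m − 8).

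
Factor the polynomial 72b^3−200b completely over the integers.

8b(3b+5)(3b−5)

Pull out the common factor 8b; 9b^2−25 is a difference of squares.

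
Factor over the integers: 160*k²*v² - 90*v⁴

10*v²*(4*k + 3*v)*(4*k - 3*v)

Every term has a factor of 10*v². Then 16*k² - 9*v² = (4*k)² − (3*v)².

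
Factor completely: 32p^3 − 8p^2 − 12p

Pull out the common factor 4p, then factor the remaining trinomial.

4p(2p + 1)(4p − 3)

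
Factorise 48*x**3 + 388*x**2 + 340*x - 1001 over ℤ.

By the rational root theorem, x = 7/6 is a root, giving the factor (6*x - 7) and quotient 8*x**2 + 74*x + 143.
The remaining quadratic factors as (4*x + 11)(2*x + 13).

(2*x + 13)*(4*x + 11)*(6*x - 7)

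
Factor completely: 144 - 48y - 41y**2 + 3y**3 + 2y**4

Trying the rational-root candidates, y = -4 is a root, so (y + 4) is a factor; dividing leaves 2y**3 - 5y**2 - 21y + 36.
Continuing, y = 3/2 is a root, so (2y - 3) divides it; the quotient is y**2 - y - 12.
The remaining quadratic factors as (y - 4)(y + 3).

(2y - 3)(y + 3)(y + 4)(y - 4)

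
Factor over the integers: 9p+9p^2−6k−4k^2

Group: −2k(2k+3p+3) + 3p(2k+3p+3); both groups contain (2k+3p+3).

−(2k+3p+3)(2k−3p)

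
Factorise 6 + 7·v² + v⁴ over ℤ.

(v² + 1)·(v² + 6)

Substitute u = v² to get a quadratic in u, then factor.
v² + 1 is irreducible over ℤ (sum of squares).
v² + 6 is irreducible over ℤ (always positive, so no real roots).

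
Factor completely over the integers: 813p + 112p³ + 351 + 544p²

Testing divisors of the constant over divisors of the leading coefficient, p = −3/4 is a root, so (4p + 3) is a factor; dividing leaves 28p² + 115p + 117.
The remaining quadratic factors as (7p + 13)(4p + 9).

(4p + 3)(4p + 9)(7p + 13)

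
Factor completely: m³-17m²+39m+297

(m+3)(m-11)(m-9)

By the rational root theorem, m = 9 is a root, giving the factor (m-9) and quotient m²-8m-33.
The remaining quadratic factors as (m+3)(m-11).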